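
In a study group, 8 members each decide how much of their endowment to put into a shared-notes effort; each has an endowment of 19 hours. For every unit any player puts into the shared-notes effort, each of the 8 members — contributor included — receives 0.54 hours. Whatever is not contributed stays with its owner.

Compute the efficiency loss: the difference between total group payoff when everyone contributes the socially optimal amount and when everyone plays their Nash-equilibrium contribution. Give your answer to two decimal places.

504.64 hours

The private return per contributed unit is 0.54 < 1, so contributing 0 is dominant for every player. At the Nash equilibrium everyone keeps their 19, and the group total is 8 × 19 = 152.
Each contributed unit returns 4.320 to the group as a whole (0.54 to each of 8 players), which exceeds 1, so the social optimum is full contribution: group total = 4.320 × 152 = 656.64.
Efficiency loss = 656.64 − 152 = 504.64.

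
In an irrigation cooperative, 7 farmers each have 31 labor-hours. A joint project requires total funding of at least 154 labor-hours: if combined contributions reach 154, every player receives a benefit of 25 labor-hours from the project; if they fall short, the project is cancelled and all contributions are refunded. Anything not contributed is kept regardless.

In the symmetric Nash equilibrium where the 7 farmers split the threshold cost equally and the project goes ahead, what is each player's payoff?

34 labor-hours

Equal share of the threshold: 154/7 = 22.
At this profile no one gains by cutting their contribution: any cut drops the total below 154, the project is cancelled, contributions are refunded, and the deviator ends with 31, which is less than 31 − 22 + 25 = 34. Contributing more than 22 just wastes the excess. So contributing exactly 22 is a best response.
Each player's payoff: 31 − 22 + 25 = 34.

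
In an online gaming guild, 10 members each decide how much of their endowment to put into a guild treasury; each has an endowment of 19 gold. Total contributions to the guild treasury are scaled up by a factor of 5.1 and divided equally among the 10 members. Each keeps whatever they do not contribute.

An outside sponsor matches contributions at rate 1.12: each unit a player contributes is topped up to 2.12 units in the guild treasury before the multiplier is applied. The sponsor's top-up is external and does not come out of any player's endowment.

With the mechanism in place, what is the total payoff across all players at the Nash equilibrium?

The effective private return per unit is now 5.1 × 2.12 / 10 = 1.0812 > 1, so every player's dominant strategy flips to full contribution.
So the Nash equilibrium is full contribution by all 10; the group earns 5.1 × 2.12 × 190 = 2054.28.

2054.28 gold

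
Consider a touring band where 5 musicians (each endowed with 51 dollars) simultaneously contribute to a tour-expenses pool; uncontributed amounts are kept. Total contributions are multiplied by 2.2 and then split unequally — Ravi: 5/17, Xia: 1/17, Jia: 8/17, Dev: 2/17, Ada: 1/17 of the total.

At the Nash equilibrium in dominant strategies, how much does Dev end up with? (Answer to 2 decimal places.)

Each unit j contributes comes back to j as 2.2 × (j's share), so j prefers to contribute only if that share exceeds 1/2.2 = 0.4545; otherwise keeping the unit dominates.
The only share above 0.4545 is Jia's 8/17, contributing 51; the remaining 4 contribute 0. Total contributed: 51.
Dev keeps 51 and receives 2.2 × 51 × 2/17 = 13.20 from the tour-expenses pool, for a payoff of 64.20.

64.20 dollars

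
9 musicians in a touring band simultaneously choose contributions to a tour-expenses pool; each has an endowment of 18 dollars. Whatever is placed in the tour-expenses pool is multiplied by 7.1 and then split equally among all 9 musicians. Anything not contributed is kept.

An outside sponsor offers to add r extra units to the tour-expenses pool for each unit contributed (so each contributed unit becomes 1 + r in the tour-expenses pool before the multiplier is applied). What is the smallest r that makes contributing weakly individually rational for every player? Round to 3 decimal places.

With matching at rate r, one contributed unit becomes (1 + r) in the tour-expenses pool and returns 7.1 × (1 + r) / 9 to the contributor.
Setting this equal to 1: 1 + r = 9/7.1 = 1.2676.
So the minimum matching rate is r = 1.2676 − 1 = 0.268.

0.268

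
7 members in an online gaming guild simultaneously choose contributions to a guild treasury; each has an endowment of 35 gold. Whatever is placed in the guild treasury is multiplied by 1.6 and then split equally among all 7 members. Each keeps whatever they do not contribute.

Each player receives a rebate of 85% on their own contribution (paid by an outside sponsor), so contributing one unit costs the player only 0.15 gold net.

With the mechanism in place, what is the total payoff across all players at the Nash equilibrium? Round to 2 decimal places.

600.25 gold

Under the mechanism each unit contributed yields (1.6/7) / 0.15 = 1.5238 back to its contributor per unit of net cost, which exceeds 1, making full contribution the dominant choice for everyone.
At the Nash equilibrium everyone contributes 35. Group total payoff = 7 × (35 × 0.85 + 1.6 × 35) = 600.25.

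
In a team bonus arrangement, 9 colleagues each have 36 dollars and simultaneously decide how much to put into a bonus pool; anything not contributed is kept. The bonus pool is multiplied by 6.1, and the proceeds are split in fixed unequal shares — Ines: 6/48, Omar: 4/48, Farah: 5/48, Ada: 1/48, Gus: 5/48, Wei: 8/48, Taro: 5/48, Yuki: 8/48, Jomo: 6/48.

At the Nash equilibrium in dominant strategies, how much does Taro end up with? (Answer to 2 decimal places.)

A player with share s gets back 6.1·s per unit contributed, so full contribution is dominant for anyone with s > 1/6.1 = 0.1639 and zero contribution is dominant for anyone below.
Wei and Yuki clear that bar, contributing 36 each; the remaining 7 contribute 0. Total contributed: 72.
Taro keeps 36 and receives 6.1 × 72 × 5/48 = 45.75 from the bonus pool, for a payoff of 81.75.

81.75 dollars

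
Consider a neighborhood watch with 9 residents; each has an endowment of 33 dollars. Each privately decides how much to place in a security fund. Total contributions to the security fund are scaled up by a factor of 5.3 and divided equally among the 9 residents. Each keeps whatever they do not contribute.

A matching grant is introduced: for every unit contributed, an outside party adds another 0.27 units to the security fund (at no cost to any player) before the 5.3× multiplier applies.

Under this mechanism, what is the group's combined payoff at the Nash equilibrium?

297.00 dollars

The effective private return is 5.3 × 1.27 / 9 = 0.7479, which is still under 1, so the mechanism doesn't change anyone's dominant strategy: zero contribution.
At the Nash equilibrium no one contributes; group total payoff = 9 × 33 = 297.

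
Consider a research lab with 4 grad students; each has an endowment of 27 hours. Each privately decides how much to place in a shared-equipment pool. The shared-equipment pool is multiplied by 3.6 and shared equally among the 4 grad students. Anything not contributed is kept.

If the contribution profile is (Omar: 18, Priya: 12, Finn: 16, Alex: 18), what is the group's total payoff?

274.40 hours

Total contributed: 18 + 12 + 16 + 18 = 64; total kept: 4 × 27 − 64 = 44.
The shared-equipment pool pays out 3.6 × 64 = 230.40 in aggregate.
Group total = 44 + 230.40 = 274.40.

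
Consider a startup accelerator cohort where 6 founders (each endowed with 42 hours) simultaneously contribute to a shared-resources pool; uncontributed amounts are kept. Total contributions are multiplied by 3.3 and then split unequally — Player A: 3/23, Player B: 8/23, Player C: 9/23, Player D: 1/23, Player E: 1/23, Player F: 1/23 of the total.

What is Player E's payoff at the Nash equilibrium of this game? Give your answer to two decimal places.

54.05 hours

A player with share s gets back 3.3·s per unit contributed, so full contribution is dominant for anyone with s > 1/3.3 = 0.3030 and zero contribution is dominant for anyone below.
Player B and Player C clear that bar, contributing 42 each; the remaining 4 contribute 0. Total contributed: 84.
Player E keeps 42 and receives 3.3 × 84 × 1/23 = 12.05 from the shared-resources pool, for a payoff of 54.05.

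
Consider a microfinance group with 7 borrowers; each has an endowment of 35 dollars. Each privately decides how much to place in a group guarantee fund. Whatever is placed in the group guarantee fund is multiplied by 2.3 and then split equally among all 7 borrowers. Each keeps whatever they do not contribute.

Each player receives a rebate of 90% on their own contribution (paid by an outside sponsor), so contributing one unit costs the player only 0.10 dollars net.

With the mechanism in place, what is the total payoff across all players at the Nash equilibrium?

784.00 dollars

Under the mechanism each unit contributed yields (2.3/7) / 0.10 = 3.2857 back to its contributor per unit of net cost, which exceeds 1, making full contribution the dominant choice for everyone.
At the Nash equilibrium everyone contributes 35. Group total payoff = 7 × (35 × 0.90 + 2.3 × 35) = 784.00.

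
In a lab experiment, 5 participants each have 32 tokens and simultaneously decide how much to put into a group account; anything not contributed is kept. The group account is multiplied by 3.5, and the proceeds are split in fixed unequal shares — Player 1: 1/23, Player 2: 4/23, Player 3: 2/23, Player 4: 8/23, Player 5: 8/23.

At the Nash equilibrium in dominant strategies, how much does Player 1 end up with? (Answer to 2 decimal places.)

A player with share s gets back 3.5·s per unit contributed, so full contribution is dominant for anyone with s > 1/3.5 = 0.2857 and zero contribution is dominant for anyone below.
Player 4 and Player 5 clear that bar, contributing 32 each; the remaining 3 contribute 0. Total contributed: 64.
Player 1 keeps 32 and receives 3.5 × 64 × 1/23 = 9.74 from the group account, for a payoff of 41.74.

41.74 tokens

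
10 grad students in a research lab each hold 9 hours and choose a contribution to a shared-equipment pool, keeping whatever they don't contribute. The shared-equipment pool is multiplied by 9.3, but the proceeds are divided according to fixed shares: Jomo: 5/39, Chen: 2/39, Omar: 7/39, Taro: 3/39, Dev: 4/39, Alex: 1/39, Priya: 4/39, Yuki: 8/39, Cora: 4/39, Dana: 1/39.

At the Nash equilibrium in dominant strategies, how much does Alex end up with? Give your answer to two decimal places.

15.44 hours

Player j's private return per contributed unit is 9.3 × (j's share). Contributing is weakly dominant for j when that share is at least 1/9.3 = 0.1075, and contributing 0 is dominant otherwise.
The shares above 0.1075 belong to Jomo, Omar and Yuki, contributing 9 each; the remaining 7 contribute 0. Total contributed: 27.
Alex keeps 9 and receives 9.3 × 27 × 1/39 = 6.44 from the shared-equipment pool, for a payoff of 15.44.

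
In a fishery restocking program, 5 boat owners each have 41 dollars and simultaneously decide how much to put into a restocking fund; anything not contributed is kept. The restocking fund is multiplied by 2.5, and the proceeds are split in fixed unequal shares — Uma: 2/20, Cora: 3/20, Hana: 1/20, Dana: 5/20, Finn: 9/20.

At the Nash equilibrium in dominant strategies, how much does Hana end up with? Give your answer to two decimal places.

Player j's private return per contributed unit is 2.5 × (j's share). Contributing is weakly dominant for j when that share is at least 1/2.5 = 0.4000, and contributing 0 is dominant otherwise.
Finn alone (share 9/20) is above the threshold, contributing 41; the remaining 4 contribute 0. Total contributed: 41.
Hana keeps 41 and receives 2.5 × 41 × 1/20 = 5.13 from the restocking fund, for a payoff of 46.13.

46.13 dollars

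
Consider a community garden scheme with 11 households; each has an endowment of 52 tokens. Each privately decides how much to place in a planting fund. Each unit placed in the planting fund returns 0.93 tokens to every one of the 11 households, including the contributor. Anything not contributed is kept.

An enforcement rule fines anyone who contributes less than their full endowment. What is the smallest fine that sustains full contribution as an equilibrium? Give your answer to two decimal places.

3.64 tokens

Given the others contribute fully, the best deviation is to contribute 0 (any partial contribution still incurs the fine and gives up units whose private return 0.93 is below 1).
Deviating from 52 to 0 saves 52 tokens but forfeits the deviator's share of the drop in the planting fund: 0.93 × 52 = 48.36.
So the deviation gain is 52 − 48.36 = 3.64, and the fine must be at least 3.64 tokens to wipe it out.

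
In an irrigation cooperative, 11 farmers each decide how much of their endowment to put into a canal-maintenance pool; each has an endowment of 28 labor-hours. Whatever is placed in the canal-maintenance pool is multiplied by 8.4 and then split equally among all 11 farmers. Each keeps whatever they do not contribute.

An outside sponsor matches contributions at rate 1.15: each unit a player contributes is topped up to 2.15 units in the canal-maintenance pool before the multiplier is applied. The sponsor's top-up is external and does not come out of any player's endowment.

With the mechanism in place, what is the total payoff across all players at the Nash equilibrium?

Under the mechanism each unit contributed yields 8.4 × 2.15 / 11 = 1.6418 back to its contributor per unit of net cost, which exceeds 1, making full contribution the dominant choice for everyone.
At the Nash equilibrium everyone contributes 28. Group total payoff = 8.4 × 2.15 × 308 = 5562.48.

5562.48 labor-hours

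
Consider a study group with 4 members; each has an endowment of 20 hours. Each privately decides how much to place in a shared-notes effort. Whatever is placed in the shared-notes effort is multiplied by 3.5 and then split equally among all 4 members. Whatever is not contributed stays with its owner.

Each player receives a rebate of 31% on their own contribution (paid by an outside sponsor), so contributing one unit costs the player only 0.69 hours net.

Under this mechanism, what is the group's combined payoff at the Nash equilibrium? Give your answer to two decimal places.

304.80 hours

The effective private return per unit is now (3.5/4) / 0.69 = 1.2681 > 1, so every player's dominant strategy flips to full contribution.
At the Nash equilibrium everyone contributes 20. Group total payoff = 4 × (20 × 0.31 + 3.5 × 20) = 304.80.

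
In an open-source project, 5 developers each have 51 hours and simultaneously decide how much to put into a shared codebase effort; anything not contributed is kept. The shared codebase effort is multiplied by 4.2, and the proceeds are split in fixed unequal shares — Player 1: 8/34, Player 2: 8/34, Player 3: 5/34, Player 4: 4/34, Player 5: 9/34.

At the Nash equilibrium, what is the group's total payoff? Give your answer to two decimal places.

418.20 hours

A player with share s gets back 4.2·s per unit contributed, so full contribution is dominant for anyone with s > 1/4.2 = 0.2381 and zero contribution is dominant for anyone below.
Only Player 5 (9/34) clears that bar, contributing 51; the remaining 4 contribute 0. Total contributed: 51.
The shared codebase effort pays out 4.2 × 51 = 214.20 in total (split across the unequal shares, but the aggregate is all that matters for the group sum).
The 4 free-riders keep 51 each, adding 204. Group total = 204 + 214.20 = 418.20.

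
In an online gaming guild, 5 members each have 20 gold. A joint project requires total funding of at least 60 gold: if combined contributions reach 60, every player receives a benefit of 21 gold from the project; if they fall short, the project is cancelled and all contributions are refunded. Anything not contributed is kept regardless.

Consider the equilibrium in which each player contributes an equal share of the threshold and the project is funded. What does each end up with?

29 gold

Equal share of the threshold: 60/5 = 12.
At this profile no one gains by cutting their contribution: any cut drops the total below 60, the project is cancelled, contributions are refunded, and the deviator ends with 20, which is less than 20 − 12 + 21 = 29. Contributing more than 12 just wastes the excess. So contributing exactly 12 is a best response.
Each player's payoff: 20 − 12 + 21 = 29.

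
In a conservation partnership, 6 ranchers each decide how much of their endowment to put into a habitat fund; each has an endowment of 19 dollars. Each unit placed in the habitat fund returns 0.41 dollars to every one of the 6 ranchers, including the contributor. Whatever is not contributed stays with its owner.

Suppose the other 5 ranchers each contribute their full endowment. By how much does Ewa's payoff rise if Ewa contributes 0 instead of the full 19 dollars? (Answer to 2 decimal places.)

11.21 dollars

Switching from a contribution of 19 to 0 lets Ewa keep an extra 19 dollars, but lowers the habitat fund by 19, which costs Ewa their own share of that drop: 0.41 × 19 = 7.79.
Net gain = 19 − 7.79 = 11.21. The private return per contributed unit (0.41) is below 1, so free-riding is indeed the best response regardless of what the others do.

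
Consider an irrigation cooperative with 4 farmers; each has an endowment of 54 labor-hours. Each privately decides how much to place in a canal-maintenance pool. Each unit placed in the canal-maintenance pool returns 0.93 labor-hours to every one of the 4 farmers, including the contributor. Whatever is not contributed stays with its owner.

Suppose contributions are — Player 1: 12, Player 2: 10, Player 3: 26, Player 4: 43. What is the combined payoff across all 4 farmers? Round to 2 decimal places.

463.52 labor-hours

Total contributed: 12 + 10 + 26 + 43 = 91; total kept: 4 × 54 − 91 = 125.
The canal-maintenance pool pays out 0.93 × 4 × 91 = 338.52 in aggregate.
Group total = 125 + 338.52 = 463.52.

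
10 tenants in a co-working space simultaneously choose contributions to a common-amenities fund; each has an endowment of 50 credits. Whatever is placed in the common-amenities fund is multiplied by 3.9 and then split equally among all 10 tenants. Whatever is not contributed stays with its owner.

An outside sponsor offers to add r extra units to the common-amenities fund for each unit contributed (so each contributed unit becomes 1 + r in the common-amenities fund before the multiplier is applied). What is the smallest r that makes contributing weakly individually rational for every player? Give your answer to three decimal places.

With matching at rate r, one contributed unit becomes (1 + r) in the common-amenities fund and returns 3.9 × (1 + r) / 10 to the contributor.
Setting this equal to 1: 1 + r = 10/3.9 = 2.5641.
So the minimum matching rate is r = 2.5641 − 1 = 1.564.

1.564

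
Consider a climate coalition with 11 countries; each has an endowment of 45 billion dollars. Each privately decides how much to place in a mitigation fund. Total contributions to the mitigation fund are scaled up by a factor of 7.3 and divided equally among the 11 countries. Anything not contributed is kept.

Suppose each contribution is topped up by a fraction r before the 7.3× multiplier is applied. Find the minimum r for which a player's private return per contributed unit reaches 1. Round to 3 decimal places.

0.507

With matching at rate r, one contributed unit becomes (1 + r) in the mitigation fund and returns 7.3 × (1 + r) / 11 to the contributor.
Setting this equal to 1: 1 + r = 11/7.3 = 1.5068.
So the minimum matching rate is r = 1.5068 − 1 = 0.507.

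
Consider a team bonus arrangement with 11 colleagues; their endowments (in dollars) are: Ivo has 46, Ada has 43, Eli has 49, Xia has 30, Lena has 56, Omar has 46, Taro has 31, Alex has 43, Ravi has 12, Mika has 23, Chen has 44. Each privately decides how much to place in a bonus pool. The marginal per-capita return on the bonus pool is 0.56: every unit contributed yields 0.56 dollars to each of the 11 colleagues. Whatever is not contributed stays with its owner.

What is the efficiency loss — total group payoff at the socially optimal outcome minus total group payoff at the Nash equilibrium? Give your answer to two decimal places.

2182.68 dollars

The private return per contributed unit is 0.56 < 1 for everyone, so the Nash equilibrium is zero contribution and the group total is Σ E_j = 46 + 43 + 49 + 30 + 56 + 46 + 31 + 43 + 12 + 23 + 44 = 423.
Each contributed unit returns 6.160 to the group, so the social optimum is full contribution by everyone: group total = 6.160 × 423 = 2605.68.
Efficiency loss = (6.160 − 1) × 423 = 2182.68.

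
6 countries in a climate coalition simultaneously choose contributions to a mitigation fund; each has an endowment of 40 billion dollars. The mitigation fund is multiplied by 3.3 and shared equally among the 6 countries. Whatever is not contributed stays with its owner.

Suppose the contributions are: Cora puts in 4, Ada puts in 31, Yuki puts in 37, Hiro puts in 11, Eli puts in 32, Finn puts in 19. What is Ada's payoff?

82.70 billion dollars

Total contributed: 4 + 31 + 37 + 11 + 32 + 19 = 134.
Each receives 3.3 × 134 / 6 = 73.70 from the mitigation fund.
Ada keeps 40 − 31 = 9, so Ada's payoff is 9 + 73.70 = 82.70.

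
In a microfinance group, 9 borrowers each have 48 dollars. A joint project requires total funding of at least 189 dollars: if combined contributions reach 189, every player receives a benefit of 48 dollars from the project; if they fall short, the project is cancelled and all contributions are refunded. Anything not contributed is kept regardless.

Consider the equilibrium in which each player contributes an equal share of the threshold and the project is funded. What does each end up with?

Equal share of the threshold: 189/9 = 21.
At this profile no one gains by cutting their contribution: any cut drops the total below 189, the project is cancelled, contributions are refunded, and the deviator ends with 48, which is less than 48 − 21 + 48 = 75. Contributing more than 21 just wastes the excess. So contributing exactly 21 is a best response.
Each player's payoff: 48 − 21 + 48 = 75.

75 dollars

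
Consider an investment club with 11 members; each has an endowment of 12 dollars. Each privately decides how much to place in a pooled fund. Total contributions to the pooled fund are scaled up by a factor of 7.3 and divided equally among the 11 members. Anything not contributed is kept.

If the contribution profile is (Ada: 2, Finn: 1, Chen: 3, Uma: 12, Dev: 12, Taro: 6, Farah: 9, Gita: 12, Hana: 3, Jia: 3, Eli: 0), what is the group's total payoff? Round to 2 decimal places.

528.90 dollars

Total contributed: 2 + 1 + 3 + 12 + 12 + 6 + 9 + 12 + 3 + 3 + 0 = 63; total kept: 11 × 12 − 63 = 69.
The pooled fund pays out 7.3 × 63 = 459.90 in aggregate.
Group total = 69 + 459.90 = 528.90.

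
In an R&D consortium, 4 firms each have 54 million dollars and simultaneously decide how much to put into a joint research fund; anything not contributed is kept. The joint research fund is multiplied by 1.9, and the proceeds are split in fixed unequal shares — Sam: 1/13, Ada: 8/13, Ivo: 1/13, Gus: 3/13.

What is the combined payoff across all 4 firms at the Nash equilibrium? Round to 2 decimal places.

264.60 million dollars

Player j's private return per contributed unit is 1.9 × (j's share). Contributing is weakly dominant for j when that share is at least 1/1.9 = 0.5263, and contributing 0 is dominant otherwise.
Only Ada (8/13) clears that bar, contributing 54; the remaining 3 contribute 0. Total contributed: 54.
The joint research fund pays out 1.9 × 54 = 102.60 in total (split across the unequal shares, but the aggregate is all that matters for the group sum).
The 3 free-riders keep 54 each, adding 162. Group total = 162 + 102.60 = 264.60.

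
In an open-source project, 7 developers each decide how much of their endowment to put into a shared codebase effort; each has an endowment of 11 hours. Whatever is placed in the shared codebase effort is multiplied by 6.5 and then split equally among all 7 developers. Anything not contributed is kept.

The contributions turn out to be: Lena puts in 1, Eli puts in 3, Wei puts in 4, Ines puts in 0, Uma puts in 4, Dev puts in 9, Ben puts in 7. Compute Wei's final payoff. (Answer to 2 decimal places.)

33.00 hours

Total contributed: 1 + 3 + 4 + 0 + 4 + 9 + 7 = 28.
Each receives 6.5 × 28 / 7 = 26.00 from the shared codebase effort.
Wei keeps 11 − 4 = 7, so Wei's payoff is 7 + 26.00 = 33.00.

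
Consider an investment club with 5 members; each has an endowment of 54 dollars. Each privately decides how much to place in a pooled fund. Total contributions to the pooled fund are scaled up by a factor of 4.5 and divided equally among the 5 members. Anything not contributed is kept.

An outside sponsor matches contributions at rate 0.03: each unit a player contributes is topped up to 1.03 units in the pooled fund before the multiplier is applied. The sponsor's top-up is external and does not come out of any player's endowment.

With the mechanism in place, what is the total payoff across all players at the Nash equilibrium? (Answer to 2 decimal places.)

270.00 dollars

With the mechanism, a contributed unit returns 4.5 × 1.03 / 5 = 0.9270 per unit of net cost — still below 1 — so contributing 0 remains dominant for every player.
Everyone keeps their endowment and the group total is 5 × 54 = 270.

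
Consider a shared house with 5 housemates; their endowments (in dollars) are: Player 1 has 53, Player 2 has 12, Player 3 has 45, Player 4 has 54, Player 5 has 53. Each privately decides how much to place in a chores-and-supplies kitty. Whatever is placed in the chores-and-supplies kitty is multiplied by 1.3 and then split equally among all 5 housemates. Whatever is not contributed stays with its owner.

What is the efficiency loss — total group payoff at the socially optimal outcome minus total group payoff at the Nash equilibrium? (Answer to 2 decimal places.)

The private return per contributed unit is 1.3/5 = 0.2600 < 1 for every player regardless of endowment, so the Nash equilibrium is zero contribution and the group total is Σ E_j = 53 + 12 + 45 + 54 + 53 = 217.
Each contributed unit returns 1.300 to the group, so the social optimum is full contribution by everyone: group total = 1.300 × 217 = 282.10.
Efficiency loss = (1.300 − 1) × 217 = 65.10.

65.10 dollars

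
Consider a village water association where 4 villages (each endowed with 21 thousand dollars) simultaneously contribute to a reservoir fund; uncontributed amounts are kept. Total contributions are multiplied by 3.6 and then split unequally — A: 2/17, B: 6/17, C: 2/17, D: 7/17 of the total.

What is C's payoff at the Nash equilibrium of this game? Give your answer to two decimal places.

Player j's private return per contributed unit is 3.6 × (j's share). Contributing is weakly dominant for j when that share is at least 1/3.6 = 0.2778, and contributing 0 is dominant otherwise.
B and D are above the threshold, contributing 21 each; the remaining 2 contribute 0. Total contributed: 42.
C keeps 21 and receives 3.6 × 42 × 2/17 = 17.79 from the reservoir fund, for a payoff of 38.79.

38.79 thousand dollars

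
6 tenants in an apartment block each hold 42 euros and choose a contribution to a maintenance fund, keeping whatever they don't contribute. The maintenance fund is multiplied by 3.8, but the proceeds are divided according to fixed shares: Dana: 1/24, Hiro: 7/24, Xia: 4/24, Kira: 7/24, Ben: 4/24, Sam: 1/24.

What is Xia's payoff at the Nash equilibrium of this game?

95.20 euros

Player j's private return per contributed unit is 3.8 × (j's share). Contributing is weakly dominant for j when that share is at least 1/3.8 = 0.2632, and contributing 0 is dominant otherwise.
Hiro and Kira are above the threshold, contributing 42 each; the remaining 4 contribute 0. Total contributed: 84.
Xia keeps 42 and receives 3.8 × 84 × 4/24 = 53.20 from the maintenance fund, for a payoff of 95.20.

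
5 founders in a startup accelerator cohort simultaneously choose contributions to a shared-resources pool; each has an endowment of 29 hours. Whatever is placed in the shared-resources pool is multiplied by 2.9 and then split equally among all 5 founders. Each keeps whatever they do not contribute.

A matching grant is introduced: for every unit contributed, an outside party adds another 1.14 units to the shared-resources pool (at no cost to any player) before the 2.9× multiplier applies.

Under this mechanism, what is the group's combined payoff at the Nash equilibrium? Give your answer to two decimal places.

899.87 hours

With the mechanism, a contributed unit returns 2.9 × 2.14 / 5 = 1.2412 per unit of net cost to the contributor — now above 1 — so contributing fully is weakly dominant for every player.
At the Nash equilibrium everyone contributes 29. Group total payoff = 2.9 × 2.14 × 145 = 899.87.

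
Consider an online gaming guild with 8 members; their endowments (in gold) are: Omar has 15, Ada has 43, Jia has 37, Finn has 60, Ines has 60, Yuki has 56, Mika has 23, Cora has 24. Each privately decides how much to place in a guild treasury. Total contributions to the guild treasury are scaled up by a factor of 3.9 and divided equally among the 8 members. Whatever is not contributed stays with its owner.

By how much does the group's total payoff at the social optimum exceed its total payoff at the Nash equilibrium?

The private return per contributed unit is 3.9/8 = 0.4875 < 1 for every player regardless of endowment, so the Nash equilibrium is zero contribution and the group total is Σ E_j = 15 + 43 + 37 + 60 + 60 + 56 + 23 + 24 = 318.
Each contributed unit returns 3.900 to the group, so the social optimum is full contribution by everyone: group total = 3.900 × 318 = 1240.20.
Efficiency loss = (3.900 − 1) × 318 = 922.20.

922.20 gold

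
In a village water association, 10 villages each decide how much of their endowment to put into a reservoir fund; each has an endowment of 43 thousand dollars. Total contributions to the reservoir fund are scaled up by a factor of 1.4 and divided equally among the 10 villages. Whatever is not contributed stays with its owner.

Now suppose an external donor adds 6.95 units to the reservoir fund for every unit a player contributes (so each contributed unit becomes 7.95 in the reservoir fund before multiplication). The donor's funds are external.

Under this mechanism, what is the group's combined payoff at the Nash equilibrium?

With the mechanism, a contributed unit returns 1.4 × 7.95 / 10 = 1.1130 per unit of net cost to the contributor — now above 1 — so contributing fully is weakly dominant for every player.
So the Nash equilibrium is full contribution by all 10; the group earns 1.4 × 7.95 × 430 = 4785.90.

4785.90 thousand dollars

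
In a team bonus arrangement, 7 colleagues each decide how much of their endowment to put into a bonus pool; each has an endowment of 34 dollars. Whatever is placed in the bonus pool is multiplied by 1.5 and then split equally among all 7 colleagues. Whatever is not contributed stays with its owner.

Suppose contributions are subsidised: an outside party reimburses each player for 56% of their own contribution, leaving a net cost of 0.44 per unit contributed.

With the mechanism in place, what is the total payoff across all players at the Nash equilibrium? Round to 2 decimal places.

238.00 dollars

Even with the mechanism, each unit contributed returns only (1.5/7) / 0.44 = 0.4870 per unit of net cost, so contributing nothing is still dominant.
At the Nash equilibrium no one contributes; group total payoff = 7 × 34 = 238.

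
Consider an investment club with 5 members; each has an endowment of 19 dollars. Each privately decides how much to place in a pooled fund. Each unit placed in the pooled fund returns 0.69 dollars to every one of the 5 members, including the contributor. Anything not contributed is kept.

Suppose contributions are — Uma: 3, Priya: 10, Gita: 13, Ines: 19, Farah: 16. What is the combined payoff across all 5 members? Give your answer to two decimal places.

Total contributed: 3 + 10 + 13 + 19 + 16 = 61; total kept: 5 × 19 − 61 = 34.
The pooled fund pays out 0.69 × 5 × 61 = 210.45 in aggregate.
Group total = 34 + 210.45 = 244.45.

244.45 dollars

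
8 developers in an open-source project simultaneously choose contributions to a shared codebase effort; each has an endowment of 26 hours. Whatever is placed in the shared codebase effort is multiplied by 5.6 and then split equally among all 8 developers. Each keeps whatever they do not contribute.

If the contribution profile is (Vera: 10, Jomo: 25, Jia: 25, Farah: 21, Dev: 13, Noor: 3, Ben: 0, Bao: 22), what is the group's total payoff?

Total contributed: 10 + 25 + 25 + 21 + 13 + 3 + 0 + 22 = 119; total kept: 8 × 26 − 119 = 89.
The shared codebase effort pays out 5.6 × 119 = 666.40 in aggregate.
Group total = 89 + 666.40 = 755.40.

755.40 hours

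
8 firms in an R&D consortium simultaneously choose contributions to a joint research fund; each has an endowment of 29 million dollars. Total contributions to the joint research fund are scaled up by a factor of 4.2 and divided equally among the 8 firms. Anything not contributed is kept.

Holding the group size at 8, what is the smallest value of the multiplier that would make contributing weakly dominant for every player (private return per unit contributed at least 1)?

A contributed unit returns (multiplier)/8 to its contributor.
This reaches 1 exactly when the multiplier is 8.

8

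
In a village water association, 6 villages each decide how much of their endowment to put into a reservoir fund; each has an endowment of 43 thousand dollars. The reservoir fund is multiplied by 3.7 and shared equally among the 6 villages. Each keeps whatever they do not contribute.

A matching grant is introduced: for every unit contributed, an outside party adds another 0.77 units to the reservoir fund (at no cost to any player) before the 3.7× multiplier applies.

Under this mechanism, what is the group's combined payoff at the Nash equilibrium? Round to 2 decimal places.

1689.64 thousand dollars

With the mechanism, a contributed unit returns 3.7 × 1.77 / 6 = 1.0915 per unit of net cost to the contributor — now above 1 — so contributing fully is weakly dominant for every player.
At the Nash equilibrium everyone contributes 43. Group total payoff = 3.7 × 1.77 × 258 = 1689.64.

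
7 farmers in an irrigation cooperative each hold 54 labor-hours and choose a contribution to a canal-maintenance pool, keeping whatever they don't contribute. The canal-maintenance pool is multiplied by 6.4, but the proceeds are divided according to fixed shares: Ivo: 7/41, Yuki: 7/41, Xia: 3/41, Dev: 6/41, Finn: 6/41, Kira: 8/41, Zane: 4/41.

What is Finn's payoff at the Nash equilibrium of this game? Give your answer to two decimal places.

For player j, contributing a unit is worthwhile iff 6.4 × (j's share) ≥ 1, i.e. iff j's share is at least 0.1563.
The shares above 0.1563 belong to Ivo, Yuki and Kira, contributing 54 each; the remaining 4 contribute 0. Total contributed: 162.
Finn keeps 54 and receives 6.4 × 162 × 6/41 = 151.73 from the canal-maintenance pool, for a payoff of 205.73.

205.73 labor-hours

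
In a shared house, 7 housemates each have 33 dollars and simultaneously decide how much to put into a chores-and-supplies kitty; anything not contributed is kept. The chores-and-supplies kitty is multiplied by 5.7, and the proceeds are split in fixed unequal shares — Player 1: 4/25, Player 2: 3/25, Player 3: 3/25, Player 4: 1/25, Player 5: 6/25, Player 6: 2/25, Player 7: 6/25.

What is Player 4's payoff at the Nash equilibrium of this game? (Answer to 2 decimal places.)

48.05 dollars

For player j, contributing a unit is worthwhile iff 5.7 × (j's share) ≥ 1, i.e. iff j's share is at least 0.1754.
Player 5 and Player 7 are above the threshold, contributing 33 each; the remaining 5 contribute 0. Total contributed: 66.
Player 4 keeps 33 and receives 5.7 × 66 × 1/25 = 15.05 from the chores-and-supplies kitty, for a payoff of 48.05.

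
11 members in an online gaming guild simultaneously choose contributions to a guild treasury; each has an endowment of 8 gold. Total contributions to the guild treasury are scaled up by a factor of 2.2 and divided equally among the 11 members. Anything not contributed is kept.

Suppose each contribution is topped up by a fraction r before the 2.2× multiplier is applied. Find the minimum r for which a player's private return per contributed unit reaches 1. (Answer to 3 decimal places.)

4.000

With matching at rate r, one contributed unit becomes (1 + r) in the guild treasury and returns 2.2 × (1 + r) / 11 to the contributor.
Setting this equal to 1: 1 + r = 11/2.2 = 5.0000.
So the minimum matching rate is r = 5.0000 − 1 = 4.000.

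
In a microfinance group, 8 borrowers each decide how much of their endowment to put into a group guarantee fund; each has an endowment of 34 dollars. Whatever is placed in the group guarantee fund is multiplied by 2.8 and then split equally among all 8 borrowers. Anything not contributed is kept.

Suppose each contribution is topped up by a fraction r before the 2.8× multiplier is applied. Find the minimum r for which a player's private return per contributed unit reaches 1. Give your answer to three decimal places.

With matching at rate r, one contributed unit becomes (1 + r) in the group guarantee fund and returns 2.8 × (1 + r) / 8 to the contributor.
Setting this equal to 1: 1 + r = 8/2.8 = 2.8571.
So the minimum matching rate is r = 2.8571 − 1 = 1.857.

1.857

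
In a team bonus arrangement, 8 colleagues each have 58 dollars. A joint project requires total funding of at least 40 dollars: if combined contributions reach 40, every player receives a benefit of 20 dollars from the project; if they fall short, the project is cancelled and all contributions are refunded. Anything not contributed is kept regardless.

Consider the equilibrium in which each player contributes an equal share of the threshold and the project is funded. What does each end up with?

Equal share of the threshold: 40/8 = 5.
At this profile no one gains by cutting their contribution: any cut drops the total below 40, the project is cancelled, contributions are refunded, and the deviator ends with 58, which is less than 58 − 5 + 20 = 73. Contributing more than 5 just wastes the excess. So contributing exactly 5 is a best response.
Each player's payoff: 58 − 5 + 20 = 73.

73 dollars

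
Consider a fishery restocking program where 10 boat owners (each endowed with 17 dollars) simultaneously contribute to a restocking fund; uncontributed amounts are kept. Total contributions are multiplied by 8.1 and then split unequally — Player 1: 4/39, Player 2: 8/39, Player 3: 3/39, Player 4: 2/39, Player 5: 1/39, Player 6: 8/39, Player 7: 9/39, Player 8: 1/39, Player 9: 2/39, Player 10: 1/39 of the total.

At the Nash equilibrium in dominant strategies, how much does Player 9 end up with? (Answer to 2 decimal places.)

For player j, contributing a unit is worthwhile iff 8.1 × (j's share) ≥ 1, i.e. iff j's share is at least 0.1235.
The shares above 0.1235 belong to Player 2, Player 6 and Player 7, contributing 17 each; the remaining 7 contribute 0. Total contributed: 51.
Player 9 keeps 17 and receives 8.1 × 51 × 2/39 = 21.18 from the restocking fund, for a payoff of 38.18.

38.18 dollars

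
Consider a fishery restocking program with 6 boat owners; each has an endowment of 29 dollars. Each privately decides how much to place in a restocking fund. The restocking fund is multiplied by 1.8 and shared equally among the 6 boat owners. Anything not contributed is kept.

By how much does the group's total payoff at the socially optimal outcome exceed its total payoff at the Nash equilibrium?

139.20 dollars

Each contributed unit returns 1.8/6 = 0.3000 to its contributor — below 1 — so contributing 0 is dominant for every player. At the Nash equilibrium everyone keeps their 29, and the group total is 6 × 29 = 174.
Each contributed unit returns 1.800 to the group as a whole (0.3000 to each of 6 players), which exceeds 1, so the social optimum is full contribution: group total = 1.800 × 174 = 313.20.
Efficiency loss = 313.20 − 174 = 139.20.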